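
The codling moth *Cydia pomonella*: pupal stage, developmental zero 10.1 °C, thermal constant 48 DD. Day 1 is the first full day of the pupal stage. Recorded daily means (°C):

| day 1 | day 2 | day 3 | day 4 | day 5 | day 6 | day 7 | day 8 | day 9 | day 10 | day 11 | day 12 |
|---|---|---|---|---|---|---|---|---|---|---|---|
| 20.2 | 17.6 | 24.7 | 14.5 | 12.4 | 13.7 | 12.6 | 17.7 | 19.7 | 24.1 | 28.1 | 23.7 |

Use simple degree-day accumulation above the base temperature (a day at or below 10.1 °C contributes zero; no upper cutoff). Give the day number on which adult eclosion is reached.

Daily DD above 10.1 °C: 10.1, 7.5, 14.6, 4.4, 2.3, 3.6, 2.5, 7.6, 9.6, 14.0, 18.0, 13.6.
Cumulative: 10.1, 17.6, 32.2, 36.6, 38.9, 42.5, 45.0, 52.6, 62.2, 76.2, 94.2, 107.8.
The total first reaches 48 DD on day 8.

day 8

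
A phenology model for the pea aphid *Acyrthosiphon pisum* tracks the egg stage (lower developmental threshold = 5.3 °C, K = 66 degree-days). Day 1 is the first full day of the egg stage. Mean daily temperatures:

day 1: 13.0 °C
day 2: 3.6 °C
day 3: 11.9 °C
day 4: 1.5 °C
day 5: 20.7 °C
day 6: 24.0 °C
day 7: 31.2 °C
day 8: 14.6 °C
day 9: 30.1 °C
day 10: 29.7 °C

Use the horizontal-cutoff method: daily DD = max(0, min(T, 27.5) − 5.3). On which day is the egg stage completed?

day 7

Daily DD above 5.3 °C (capped at 22.2): 7.7, 0.0, 6.6, 0.0, 15.4, 18.7, 22.2, 9.3, 22.2, 22.2.
Cumulative: 7.7, 7.7, 14.3, 14.3, 29.7, 48.4, 70.6, 79.9, 102.1, 124.3.
The total first reaches 66 DD on day 7.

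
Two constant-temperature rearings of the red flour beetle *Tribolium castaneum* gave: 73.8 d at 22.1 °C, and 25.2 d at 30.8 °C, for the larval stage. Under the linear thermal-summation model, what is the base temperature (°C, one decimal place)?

17.6 °C

Under the model K = D·(T − T_b), so D₁·(T₁ − T_b) = D₂·(T₂ − T_b).
73.8·(22.1 − T_b) = 25.2·(30.8 − T_b)
T_b = (73.8·22.1 − 25.2·30.8) / (73.8 − 25.2) = 854.82 / 48.6 = 17.589 °C ≈ 17.6 °C.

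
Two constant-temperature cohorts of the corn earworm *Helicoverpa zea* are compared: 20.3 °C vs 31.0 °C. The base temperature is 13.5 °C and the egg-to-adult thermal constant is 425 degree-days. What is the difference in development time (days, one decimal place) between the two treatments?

38.2 days

At 20.3 °C: 425 / (20.3 − 13.5) = 425 / 6.8 = 62.500 d.
At 31.0 °C: 425 / (31.0 − 13.5) = 425 / 17.5 = 24.286 d.
Difference = |62.500 − 24.286| = 38.214 ≈ 38.2 days.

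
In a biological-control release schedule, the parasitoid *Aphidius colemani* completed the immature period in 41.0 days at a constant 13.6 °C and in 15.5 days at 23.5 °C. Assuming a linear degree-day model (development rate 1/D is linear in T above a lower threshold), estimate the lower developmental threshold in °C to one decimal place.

Under the model K = D·(T − T_b), so D₁·(T₁ − T_b) = D₂·(T₂ − T_b).
41.0·(13.6 − T_b) = 15.5·(23.5 − T_b)
T_b = (41.0·13.6 − 15.5·23.5) / (41.0 − 15.5) = 193.35 / 25.5 = 7.582 °C ≈ 7.6 °C.

7.6 °C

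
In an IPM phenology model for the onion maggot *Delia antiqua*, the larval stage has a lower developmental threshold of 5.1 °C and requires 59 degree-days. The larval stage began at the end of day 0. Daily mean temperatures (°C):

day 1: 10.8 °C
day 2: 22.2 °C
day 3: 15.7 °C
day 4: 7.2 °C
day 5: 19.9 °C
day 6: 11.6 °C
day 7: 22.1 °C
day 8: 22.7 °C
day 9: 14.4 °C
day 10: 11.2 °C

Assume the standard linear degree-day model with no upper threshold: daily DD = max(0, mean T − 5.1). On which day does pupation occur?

day 7

Daily DD above 5.1 °C: 5.7, 17.1, 10.6, 2.1, 14.8, 6.5, 17.0, 17.6, 9.3, 6.1.
Cumulative: 5.7, 22.8, 33.4, 35.5, 50.3, 56.8, 73.8, 91.4, 100.7, 106.8.
The total first reaches 59 DD on day 7.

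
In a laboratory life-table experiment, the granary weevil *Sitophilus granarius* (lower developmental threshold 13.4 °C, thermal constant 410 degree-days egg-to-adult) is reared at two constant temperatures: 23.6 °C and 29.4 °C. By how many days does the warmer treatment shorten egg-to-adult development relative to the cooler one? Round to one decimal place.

At 23.6 °C: 410 / (23.6 − 13.4) = 410 / 10.2 = 40.196 d.
At 29.4 °C: 410 / (29.4 − 13.4) = 410 / 16.0 = 25.625 d.
Difference = |40.196 − 25.625| = 14.571 ≈ 14.6 days.

14.6 days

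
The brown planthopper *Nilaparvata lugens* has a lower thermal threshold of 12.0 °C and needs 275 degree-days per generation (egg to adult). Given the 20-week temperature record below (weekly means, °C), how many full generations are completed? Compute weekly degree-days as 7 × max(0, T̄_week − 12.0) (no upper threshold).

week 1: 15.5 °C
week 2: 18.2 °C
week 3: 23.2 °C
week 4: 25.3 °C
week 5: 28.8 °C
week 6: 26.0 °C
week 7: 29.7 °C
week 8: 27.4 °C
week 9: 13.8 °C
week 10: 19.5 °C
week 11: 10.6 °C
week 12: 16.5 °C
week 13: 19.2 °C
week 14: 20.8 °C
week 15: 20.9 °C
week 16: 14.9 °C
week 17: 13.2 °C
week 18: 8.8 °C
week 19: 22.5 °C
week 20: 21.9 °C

4 generations

Weekly DD (7 × max(0, T̄ − 12.0)): 24.5, 43.4, 78.4, 93.1, 117.6, 98.0, 123.9, 107.8, 12.6, 52.5, 0.0, 31.5, 50.4, 61.6, 62.3, 20.3, 8.4, 0.0, 73.5, 69.3.
Season total = 1129.1 DD.
Complete generations = ⌊1129.1 / 275⌋ = 4.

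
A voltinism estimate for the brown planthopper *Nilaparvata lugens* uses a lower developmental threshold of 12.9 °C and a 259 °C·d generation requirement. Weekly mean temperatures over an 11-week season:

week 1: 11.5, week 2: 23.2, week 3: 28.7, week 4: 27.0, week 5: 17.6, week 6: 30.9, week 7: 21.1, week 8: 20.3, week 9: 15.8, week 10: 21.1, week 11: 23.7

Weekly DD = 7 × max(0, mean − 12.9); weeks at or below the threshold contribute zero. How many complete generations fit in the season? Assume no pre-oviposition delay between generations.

2 generations

Weekly DD (7 × max(0, T̄ − 12.9)): 0.0, 72.1, 110.6, 98.7, 32.9, 126.0, 57.4, 51.8, 20.3, 57.4, 75.6.
Season total = 702.8 DD.
Complete generations = ⌊702.8 / 259⌋ = 2.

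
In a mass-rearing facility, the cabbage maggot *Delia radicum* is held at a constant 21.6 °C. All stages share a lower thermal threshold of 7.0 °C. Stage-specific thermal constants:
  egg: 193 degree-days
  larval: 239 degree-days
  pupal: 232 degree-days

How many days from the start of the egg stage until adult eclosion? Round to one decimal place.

Daily accumulation at 21.6 °C = 21.6 − 7.0 = 14.6 DD/day.
Total K = 193 + 239 + 232 = 664 DD.
Total duration = 664 / 14.6 = 45.479 ≈ 45.5 days.

45.5 days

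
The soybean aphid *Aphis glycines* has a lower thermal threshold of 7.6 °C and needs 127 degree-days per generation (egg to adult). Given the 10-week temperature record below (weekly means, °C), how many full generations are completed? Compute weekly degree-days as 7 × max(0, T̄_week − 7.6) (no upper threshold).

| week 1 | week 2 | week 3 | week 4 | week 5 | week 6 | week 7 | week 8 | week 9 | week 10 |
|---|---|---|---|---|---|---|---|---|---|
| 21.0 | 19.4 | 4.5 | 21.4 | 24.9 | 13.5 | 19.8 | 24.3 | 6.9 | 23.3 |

Weekly DD (7 × max(0, T̄ − 7.6)): 93.8, 82.6, 0.0, 96.6, 121.1, 41.3, 85.4, 116.9, 0.0, 109.9.
Season total = 747.6 DD.
Complete generations = ⌊747.6 / 127⌋ = 5.

5 generations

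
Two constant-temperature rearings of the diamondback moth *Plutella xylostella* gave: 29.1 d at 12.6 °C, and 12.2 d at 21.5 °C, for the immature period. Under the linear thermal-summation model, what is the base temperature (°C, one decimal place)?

Linear rate model ⇒ the product D·(T − T_b) is constant across temperatures.
29.1·(12.6 − T_b) = 12.2·(21.5 − T_b)
T_b = (29.1·12.6 − 12.2·21.5) / (29.1 − 12.2) = 104.36 / 16.9 = 6.175 °C ≈ 6.2 °C.

6.2 °C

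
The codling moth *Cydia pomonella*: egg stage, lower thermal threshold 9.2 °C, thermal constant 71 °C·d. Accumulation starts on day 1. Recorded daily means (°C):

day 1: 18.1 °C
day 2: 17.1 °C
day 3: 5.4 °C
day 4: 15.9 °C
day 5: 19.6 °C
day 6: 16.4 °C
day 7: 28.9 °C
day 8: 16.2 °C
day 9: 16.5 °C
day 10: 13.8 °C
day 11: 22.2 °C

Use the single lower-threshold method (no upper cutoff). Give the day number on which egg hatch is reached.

day 9

Daily DD above 9.2 °C: 8.9, 7.9, 0.0, 6.7, 10.4, 7.2, 19.7, 7.0, 7.3, 4.6, 13.0.
Cumulative: 8.9, 16.8, 16.8, 23.5, 33.9, 41.1, 60.8, 67.8, 75.1, 79.7, 92.7.
The total first reaches 71 DD on day 9.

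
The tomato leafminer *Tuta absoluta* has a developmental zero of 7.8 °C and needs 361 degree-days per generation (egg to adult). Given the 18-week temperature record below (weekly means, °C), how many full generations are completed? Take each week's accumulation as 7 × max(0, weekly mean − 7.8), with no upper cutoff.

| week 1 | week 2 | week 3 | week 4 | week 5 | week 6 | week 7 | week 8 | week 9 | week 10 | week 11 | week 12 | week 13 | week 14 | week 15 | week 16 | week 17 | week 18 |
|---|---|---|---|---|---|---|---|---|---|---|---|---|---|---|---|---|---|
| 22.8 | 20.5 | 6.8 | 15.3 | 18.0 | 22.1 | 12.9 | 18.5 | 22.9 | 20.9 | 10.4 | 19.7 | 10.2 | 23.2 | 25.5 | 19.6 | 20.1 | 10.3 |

3 generations

Weekly DD (7 × max(0, T̄ − 7.8)): 105.0, 88.9, 0.0, 52.5, 71.4, 100.1, 35.7, 74.9, 105.7, 91.7, 18.2, 83.3, 16.8, 107.8, 123.9, 82.6, 86.1, 17.5.
Season total = 1262.1 DD.
Complete generations = ⌊1262.1 / 361⌋ = 3.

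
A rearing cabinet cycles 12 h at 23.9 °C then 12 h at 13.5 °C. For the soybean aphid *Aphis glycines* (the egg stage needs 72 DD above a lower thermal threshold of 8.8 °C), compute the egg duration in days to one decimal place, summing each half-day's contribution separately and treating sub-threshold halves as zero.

Day half: max(0, 23.9 − 8.8) × 0.5 = 15.1 × 0.5 = 7.55 DD.
Night half: max(0, 13.5 − 8.8) × 0.5 = 4.7 × 0.5 = 2.35 DD.
Per 24 h: 9.90 DD/day.
Duration = 72 / 9.90 = 7.273 ≈ 7.3 days.

7.3 days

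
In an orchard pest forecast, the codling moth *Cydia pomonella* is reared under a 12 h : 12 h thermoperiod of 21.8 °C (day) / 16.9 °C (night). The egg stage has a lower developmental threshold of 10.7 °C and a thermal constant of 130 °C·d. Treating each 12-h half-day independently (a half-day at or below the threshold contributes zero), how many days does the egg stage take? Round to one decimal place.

15.0 days

Day half: max(0, 21.8 − 10.7) × 0.5 = 11.1 × 0.5 = 5.55 DD.
Night half: max(0, 16.9 − 10.7) × 0.5 = 6.2 × 0.5 = 3.10 DD.
Per 24 h: 8.65 DD/day.
Duration = 130 / 8.65 = 15.029 ≈ 15.0 days.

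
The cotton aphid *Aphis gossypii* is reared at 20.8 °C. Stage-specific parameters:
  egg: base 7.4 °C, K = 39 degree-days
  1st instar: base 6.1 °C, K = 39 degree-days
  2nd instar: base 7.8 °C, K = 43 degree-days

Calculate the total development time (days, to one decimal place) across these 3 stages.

8.9 days

egg: 39 / (20.8 − 7.4) = 39 / 13.4 = 2.910 d.
1st instar: 39 / (20.8 − 6.1) = 39 / 14.7 = 2.653 d.
2nd instar: 43 / (20.8 − 7.8) = 43 / 13.0 = 3.308 d.
Sum = 8.871 ≈ 8.9 days.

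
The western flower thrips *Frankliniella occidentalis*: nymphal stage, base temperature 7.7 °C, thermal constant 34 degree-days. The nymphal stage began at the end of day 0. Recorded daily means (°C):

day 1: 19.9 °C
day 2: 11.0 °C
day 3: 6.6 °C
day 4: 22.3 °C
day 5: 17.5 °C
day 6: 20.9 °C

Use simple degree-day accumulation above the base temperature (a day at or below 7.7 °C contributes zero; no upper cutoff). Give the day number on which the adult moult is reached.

Daily DD above 7.7 °C: 12.2, 3.3, 0.0, 14.6, 9.8, 13.2.
Cumulative: 12.2, 15.5, 15.5, 30.1, 39.9, 53.1.
The total first reaches 34 DD on day 5.

day 5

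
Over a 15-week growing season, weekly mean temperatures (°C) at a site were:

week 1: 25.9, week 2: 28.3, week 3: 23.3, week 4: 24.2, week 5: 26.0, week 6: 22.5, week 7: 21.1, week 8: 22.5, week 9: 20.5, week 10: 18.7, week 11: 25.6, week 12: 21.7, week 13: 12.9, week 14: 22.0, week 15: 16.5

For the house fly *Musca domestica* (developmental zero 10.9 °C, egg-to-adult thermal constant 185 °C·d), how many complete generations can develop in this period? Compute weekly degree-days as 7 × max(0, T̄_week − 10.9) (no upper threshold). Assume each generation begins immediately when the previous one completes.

6 generations

Weekly DD (7 × max(0, T̄ − 10.9)): 105.0, 121.8, 86.8, 93.1, 105.7, 81.2, 71.4, 81.2, 67.2, 54.6, 102.9, 75.6, 14.0, 77.7, 39.2.
Season total = 1177.4 DD.
Complete generations = ⌊1177.4 / 185⌋ = 6.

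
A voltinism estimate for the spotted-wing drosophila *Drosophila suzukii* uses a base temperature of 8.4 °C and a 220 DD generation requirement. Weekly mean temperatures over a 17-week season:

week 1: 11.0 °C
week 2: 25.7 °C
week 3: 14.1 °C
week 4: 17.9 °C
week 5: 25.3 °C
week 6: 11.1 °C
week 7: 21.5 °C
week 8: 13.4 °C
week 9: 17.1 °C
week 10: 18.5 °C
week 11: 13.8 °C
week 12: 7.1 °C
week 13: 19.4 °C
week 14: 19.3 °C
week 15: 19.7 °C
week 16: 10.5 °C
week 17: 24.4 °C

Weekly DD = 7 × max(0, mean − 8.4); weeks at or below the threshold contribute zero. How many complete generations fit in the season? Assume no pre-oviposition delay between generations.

Weekly DD (7 × max(0, T̄ − 8.4)): 18.2, 121.1, 39.9, 66.5, 118.3, 18.9, 91.7, 35.0, 60.9, 70.7, 37.8, 0.0, 77.0, 76.3, 79.1, 14.7, 112.0.
Season total = 1038.1 DD.
Complete generations = ⌊1038.1 / 220⌋ = 4.

4 generations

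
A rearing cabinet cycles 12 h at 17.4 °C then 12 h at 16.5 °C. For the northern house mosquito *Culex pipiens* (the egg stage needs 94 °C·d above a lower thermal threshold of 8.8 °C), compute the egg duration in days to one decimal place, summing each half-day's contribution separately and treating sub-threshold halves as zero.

Day half: max(0, 17.4 − 8.8) × 0.5 = 8.6 × 0.5 = 4.30 DD.
Night half: max(0, 16.5 − 8.8) × 0.5 = 7.7 × 0.5 = 3.85 DD.
Per 24 h: 8.15 DD/day.
Duration = 94 / 8.15 = 11.534 ≈ 11.5 days.

11.5 days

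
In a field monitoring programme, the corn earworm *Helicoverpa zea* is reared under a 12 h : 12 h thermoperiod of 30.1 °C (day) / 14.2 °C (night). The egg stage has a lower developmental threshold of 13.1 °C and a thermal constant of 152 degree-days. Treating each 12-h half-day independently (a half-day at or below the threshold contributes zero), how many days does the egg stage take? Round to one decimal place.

Day half: max(0, 30.1 − 13.1) × 0.5 = 17.0 × 0.5 = 8.50 DD.
Night half: max(0, 14.2 − 13.1) × 0.5 = 1.1 × 0.5 = 0.55 DD.
Per 24 h: 9.05 DD/day.
Duration = 152 / 9.05 = 16.796 ≈ 16.8 days.

16.8 days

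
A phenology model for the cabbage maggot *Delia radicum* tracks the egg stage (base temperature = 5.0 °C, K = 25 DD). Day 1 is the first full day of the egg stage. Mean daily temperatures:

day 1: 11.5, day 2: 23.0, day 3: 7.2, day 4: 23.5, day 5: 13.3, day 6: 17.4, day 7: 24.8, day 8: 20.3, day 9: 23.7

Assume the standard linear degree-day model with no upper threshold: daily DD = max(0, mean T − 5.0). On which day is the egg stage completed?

Daily DD above 5.0 °C: 6.5, 18.0, 2.2, 18.5, 8.3, 12.4, 19.8, 15.3, 18.7.
Cumulative: 6.5, 24.5, 26.7, 45.2, 53.5, 65.9, 85.7, 101.0, 119.7.
The total first reaches 25 DD on day 3.

day 3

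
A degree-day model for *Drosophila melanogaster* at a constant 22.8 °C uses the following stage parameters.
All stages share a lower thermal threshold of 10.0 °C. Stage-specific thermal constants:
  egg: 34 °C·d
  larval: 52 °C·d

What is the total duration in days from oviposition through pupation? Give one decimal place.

6.7 days

Daily accumulation at 22.8 °C = 22.8 − 10.0 = 12.8 DD/day.
Total K = 34 + 52 = 86 DD.
Total duration = 86 / 12.8 = 6.719 ≈ 6.7 days.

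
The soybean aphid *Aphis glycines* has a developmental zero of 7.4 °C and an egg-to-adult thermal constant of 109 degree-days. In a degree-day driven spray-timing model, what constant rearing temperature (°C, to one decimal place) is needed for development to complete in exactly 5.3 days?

28.0 °C

Required daily accumulation = 109 / 5.3 = 20.566 DD/day.
T = T_base + 20.566 = 7.4 + 20.566 = 27.966 ≈ 28.0 °C.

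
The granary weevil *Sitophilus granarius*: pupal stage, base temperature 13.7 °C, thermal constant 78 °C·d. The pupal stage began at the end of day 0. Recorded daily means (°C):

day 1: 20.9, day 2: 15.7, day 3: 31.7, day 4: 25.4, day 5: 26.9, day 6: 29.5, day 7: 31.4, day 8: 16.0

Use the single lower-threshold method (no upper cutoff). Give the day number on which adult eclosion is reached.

day 7

Daily DD above 13.7 °C: 7.2, 2.0, 18.0, 11.7, 13.2, 15.8, 17.7, 2.3.
Cumulative: 7.2, 9.2, 27.2, 38.9, 52.1, 67.9, 85.6, 87.9.
The total first reaches 78 DD on day 7.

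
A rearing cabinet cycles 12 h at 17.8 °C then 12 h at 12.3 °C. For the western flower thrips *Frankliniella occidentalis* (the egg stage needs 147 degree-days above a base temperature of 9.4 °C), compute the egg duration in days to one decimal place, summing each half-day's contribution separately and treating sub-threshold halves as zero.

Day half: max(0, 17.8 − 9.4) × 0.5 = 8.4 × 0.5 = 4.20 DD.
Night half: max(0, 12.3 − 9.4) × 0.5 = 2.9 × 0.5 = 1.45 DD.
Per 24 h: 5.65 DD/day.
Duration = 147 / 5.65 = 26.018 ≈ 26.0 days.

26.0 days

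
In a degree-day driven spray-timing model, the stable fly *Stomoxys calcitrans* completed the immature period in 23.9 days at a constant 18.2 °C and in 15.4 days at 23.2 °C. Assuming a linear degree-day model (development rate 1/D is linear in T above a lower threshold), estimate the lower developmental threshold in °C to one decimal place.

9.1 °C

Linear rate model ⇒ the product D·(T − T_b) is constant across temperatures.
23.9·(18.2 − T_b) = 15.4·(23.2 − T_b)
T_b = (23.9·18.2 − 15.4·23.2) / (23.9 − 15.4) = 77.70 / 8.5 = 9.141 °C ≈ 9.1 °C.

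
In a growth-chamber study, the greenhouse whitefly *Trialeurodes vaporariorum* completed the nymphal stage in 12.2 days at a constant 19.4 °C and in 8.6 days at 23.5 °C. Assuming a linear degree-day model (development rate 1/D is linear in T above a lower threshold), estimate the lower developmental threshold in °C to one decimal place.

Under the model K = D·(T − T_b), so D₁·(T₁ − T_b) = D₂·(T₂ − T_b).
12.2·(19.4 − T_b) = 8.6·(23.5 − T_b)
T_b = (12.2·19.4 − 8.6·23.5) / (12.2 − 8.6) = 34.58 / 3.6 = 9.606 °C ≈ 9.6 °C.

9.6 °C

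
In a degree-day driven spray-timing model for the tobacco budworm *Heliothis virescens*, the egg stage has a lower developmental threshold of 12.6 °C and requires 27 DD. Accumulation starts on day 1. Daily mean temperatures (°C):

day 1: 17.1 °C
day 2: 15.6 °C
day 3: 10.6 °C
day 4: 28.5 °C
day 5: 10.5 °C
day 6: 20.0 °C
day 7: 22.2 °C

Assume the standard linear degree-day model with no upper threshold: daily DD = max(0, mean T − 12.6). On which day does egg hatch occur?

Daily DD above 12.6 °C: 4.5, 3.0, 0.0, 15.9, 0.0, 7.4, 9.6.
Cumulative: 4.5, 7.5, 7.5, 23.4, 23.4, 30.8, 40.4.
The total first reaches 27 DD on day 6.

day 6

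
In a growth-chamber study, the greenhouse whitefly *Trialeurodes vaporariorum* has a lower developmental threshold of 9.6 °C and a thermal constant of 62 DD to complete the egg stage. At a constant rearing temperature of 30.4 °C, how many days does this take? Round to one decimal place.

Daily accumulation = 30.4 − 9.6 = 20.8 DD/day.
Duration = 62 / 20.8 = 2.981 ≈ 3.0 days.

3.0 days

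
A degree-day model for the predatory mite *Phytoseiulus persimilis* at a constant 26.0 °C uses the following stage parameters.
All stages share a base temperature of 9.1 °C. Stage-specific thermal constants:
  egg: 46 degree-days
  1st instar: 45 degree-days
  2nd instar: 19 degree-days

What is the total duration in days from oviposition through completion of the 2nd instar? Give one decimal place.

6.5 days

Daily accumulation at 26.0 °C = 26.0 − 9.1 = 16.9 DD/day.
Total K = 46 + 45 + 19 = 110 DD.
Total duration = 110 / 16.9 = 6.509 ≈ 6.5 days.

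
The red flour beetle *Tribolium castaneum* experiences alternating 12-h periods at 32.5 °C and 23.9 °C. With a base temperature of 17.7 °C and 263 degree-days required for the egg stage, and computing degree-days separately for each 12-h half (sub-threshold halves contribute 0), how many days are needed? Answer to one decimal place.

25.0 days

Day half: max(0, 32.5 − 17.7) × 0.5 = 14.8 × 0.5 = 7.40 DD.
Night half: max(0, 23.9 − 17.7) × 0.5 = 6.2 × 0.5 = 3.10 DD.
Per 24 h: 10.50 DD/day.
Duration = 263 / 10.50 = 25.048 ≈ 25.0 days.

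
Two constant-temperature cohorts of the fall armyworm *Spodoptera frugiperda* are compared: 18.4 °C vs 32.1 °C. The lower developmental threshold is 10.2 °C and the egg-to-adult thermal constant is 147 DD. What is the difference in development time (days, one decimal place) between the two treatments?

At 18.4 °C: 147 / (18.4 − 10.2) = 147 / 8.2 = 17.927 d.
At 32.1 °C: 147 / (32.1 − 10.2) = 147 / 21.9 = 6.712 d.
Difference = |17.927 − 6.712| = 11.215 ≈ 11.2 days.

11.2 days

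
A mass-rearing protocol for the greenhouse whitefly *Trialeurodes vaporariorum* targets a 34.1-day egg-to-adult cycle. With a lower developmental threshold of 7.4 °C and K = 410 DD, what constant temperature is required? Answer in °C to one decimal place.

Required daily accumulation = 410 / 34.1 = 12.023 DD/day.
T = T_base + 12.023 = 7.4 + 12.023 = 19.423 ≈ 19.4 °C.

19.4 °C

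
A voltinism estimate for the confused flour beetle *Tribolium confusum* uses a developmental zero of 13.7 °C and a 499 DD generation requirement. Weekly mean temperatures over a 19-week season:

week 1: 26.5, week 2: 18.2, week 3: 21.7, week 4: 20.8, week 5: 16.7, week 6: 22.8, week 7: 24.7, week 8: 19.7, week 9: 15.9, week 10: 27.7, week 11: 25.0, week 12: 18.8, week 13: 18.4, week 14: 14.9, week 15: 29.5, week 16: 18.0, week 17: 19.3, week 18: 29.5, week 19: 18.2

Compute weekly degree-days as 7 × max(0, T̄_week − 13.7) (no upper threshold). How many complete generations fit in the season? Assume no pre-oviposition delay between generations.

2 generations

Weekly DD (7 × max(0, T̄ − 13.7)): 89.6, 31.5, 56.0, 49.7, 21.0, 63.7, 77.0, 42.0, 15.4, 98.0, 79.1, 35.7, 32.9, 8.4, 110.6, 30.1, 39.2, 110.6, 31.5.
Season total = 1022.0 DD.
Complete generations = ⌊1022.0 / 499⌋ = 2.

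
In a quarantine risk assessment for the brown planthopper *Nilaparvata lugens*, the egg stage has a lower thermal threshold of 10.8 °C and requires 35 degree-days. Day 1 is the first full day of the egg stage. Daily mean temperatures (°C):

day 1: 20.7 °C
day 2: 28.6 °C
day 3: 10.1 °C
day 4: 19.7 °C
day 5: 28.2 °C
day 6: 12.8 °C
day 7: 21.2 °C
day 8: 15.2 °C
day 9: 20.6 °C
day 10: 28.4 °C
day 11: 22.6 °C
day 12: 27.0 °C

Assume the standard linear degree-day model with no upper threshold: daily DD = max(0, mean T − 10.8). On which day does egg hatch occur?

day 4

Daily DD above 10.8 °C: 9.9, 17.8, 0.0, 8.9, 17.4, 2.0, 10.4, 4.4, 9.8, 17.6, 11.8, 16.2.
Cumulative: 9.9, 27.7, 27.7, 36.6, 54.0, 56.0, 66.4, 70.8, 80.6, 98.2, 110.0, 126.2.
The total first reaches 35 DD on day 4.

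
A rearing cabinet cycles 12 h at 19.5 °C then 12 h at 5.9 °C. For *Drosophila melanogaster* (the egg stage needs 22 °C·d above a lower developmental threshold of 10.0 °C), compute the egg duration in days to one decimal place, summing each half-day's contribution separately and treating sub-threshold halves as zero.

4.6 days

Day half: max(0, 19.5 − 10.0) × 0.5 = 9.5 × 0.5 = 4.75 DD.
Night half: max(0, 5.9 − 10.0) × 0.5 = 0.0 × 0.5 = 0.00 DD.
Per 24 h: 4.75 DD/day.
Duration = 22 / 4.75 = 4.632 ≈ 4.6 days.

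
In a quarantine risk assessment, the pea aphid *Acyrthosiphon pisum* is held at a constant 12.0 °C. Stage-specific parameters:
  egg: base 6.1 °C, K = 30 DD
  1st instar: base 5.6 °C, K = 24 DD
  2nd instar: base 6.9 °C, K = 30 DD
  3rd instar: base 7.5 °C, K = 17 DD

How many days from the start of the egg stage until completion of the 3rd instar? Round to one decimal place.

egg: 30 / (12.0 − 6.1) = 30 / 5.9 = 5.085 d.
1st instar: 24 / (12.0 − 5.6) = 24 / 6.4 = 3.750 d.
2nd instar: 30 / (12.0 − 6.9) = 30 / 5.1 = 5.882 d.
3rd instar: 17 / (12.0 − 7.5) = 17 / 4.5 = 3.778 d.
Sum = 18.495 ≈ 18.5 days.

18.5 days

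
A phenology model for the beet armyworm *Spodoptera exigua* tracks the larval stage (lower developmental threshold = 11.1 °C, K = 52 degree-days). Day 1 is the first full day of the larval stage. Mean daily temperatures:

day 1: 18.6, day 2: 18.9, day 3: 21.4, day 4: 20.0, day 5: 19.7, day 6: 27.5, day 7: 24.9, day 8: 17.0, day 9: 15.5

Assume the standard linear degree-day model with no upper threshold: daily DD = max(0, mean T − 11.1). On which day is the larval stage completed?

Daily DD above 11.1 °C: 7.5, 7.8, 10.3, 8.9, 8.6, 16.4, 13.8, 5.9, 4.4.
Cumulative: 7.5, 15.3, 25.6, 34.5, 43.1, 59.5, 73.3, 79.2, 83.6.
The total first reaches 52 DD on day 6.

day 6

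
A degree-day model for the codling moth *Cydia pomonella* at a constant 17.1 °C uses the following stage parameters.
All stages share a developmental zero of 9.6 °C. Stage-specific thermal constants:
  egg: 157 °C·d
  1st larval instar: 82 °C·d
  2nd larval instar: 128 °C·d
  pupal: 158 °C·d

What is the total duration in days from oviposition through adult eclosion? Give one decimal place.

70.0 days

Daily accumulation at 17.1 °C = 17.1 − 9.6 = 7.5 DD/day.
Total K = 157 + 82 + 128 + 158 = 525 DD.
Total duration = 525 / 7.5 = 70.000 ≈ 70.0 days.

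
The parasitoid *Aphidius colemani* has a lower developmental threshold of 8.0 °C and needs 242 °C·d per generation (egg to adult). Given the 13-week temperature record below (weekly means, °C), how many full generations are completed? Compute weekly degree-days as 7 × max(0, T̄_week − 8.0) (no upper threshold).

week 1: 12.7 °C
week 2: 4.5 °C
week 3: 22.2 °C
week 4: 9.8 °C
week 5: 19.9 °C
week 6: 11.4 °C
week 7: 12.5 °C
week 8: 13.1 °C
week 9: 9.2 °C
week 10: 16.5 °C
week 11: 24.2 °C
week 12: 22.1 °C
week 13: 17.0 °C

Weekly DD (7 × max(0, T̄ − 8.0)): 32.9, 0.0, 99.4, 12.6, 83.3, 23.8, 31.5, 35.7, 8.4, 59.5, 113.4, 98.7, 63.0.
Season total = 662.2 DD.
Complete generations = ⌊662.2 / 242⌋ = 2.

2 generations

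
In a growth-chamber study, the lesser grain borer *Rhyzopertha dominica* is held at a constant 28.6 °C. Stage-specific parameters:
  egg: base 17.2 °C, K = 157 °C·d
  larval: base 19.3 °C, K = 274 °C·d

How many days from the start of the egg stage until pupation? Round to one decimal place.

egg: 157 / (28.6 − 17.2) = 157 / 11.4 = 13.772 d.
larval: 274 / (28.6 − 19.3) = 274 / 9.3 = 29.462 d.
Sum = 43.234 ≈ 43.2 days.

43.2 days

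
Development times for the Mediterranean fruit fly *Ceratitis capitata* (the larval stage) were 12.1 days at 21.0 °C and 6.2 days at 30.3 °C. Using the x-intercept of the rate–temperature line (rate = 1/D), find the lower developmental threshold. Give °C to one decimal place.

11.2 °C

Under the model K = D·(T − T_b), so D₁·(T₁ − T_b) = D₂·(T₂ − T_b).
12.1·(21.0 − T_b) = 6.2·(30.3 − T_b)
T_b = (12.1·21.0 − 6.2·30.3) / (12.1 − 6.2) = 66.24 / 5.9 = 11.227 °C ≈ 11.2 °C.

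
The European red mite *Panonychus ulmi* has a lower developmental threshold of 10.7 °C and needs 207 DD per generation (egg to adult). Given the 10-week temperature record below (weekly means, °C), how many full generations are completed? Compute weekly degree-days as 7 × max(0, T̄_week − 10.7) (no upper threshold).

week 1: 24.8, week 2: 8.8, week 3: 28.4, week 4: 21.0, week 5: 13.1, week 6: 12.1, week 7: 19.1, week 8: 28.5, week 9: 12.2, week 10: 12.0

Weekly DD (7 × max(0, T̄ − 10.7)): 98.7, 0.0, 123.9, 72.1, 16.8, 9.8, 58.8, 124.6, 10.5, 9.1.
Season total = 524.3 DD.
Complete generations = ⌊524.3 / 207⌋ = 2.

2 generations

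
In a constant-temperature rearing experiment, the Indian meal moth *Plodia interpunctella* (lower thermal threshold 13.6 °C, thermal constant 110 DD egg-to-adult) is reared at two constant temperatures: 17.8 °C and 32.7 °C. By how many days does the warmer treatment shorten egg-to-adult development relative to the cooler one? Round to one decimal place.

At 17.8 °C: 110 / (17.8 − 13.6) = 110 / 4.2 = 26.190 d.
At 32.7 °C: 110 / (32.7 − 13.6) = 110 / 19.1 = 5.759 d.
Difference = |26.190 − 5.759| = 20.431 ≈ 20.4 days.

20.4 days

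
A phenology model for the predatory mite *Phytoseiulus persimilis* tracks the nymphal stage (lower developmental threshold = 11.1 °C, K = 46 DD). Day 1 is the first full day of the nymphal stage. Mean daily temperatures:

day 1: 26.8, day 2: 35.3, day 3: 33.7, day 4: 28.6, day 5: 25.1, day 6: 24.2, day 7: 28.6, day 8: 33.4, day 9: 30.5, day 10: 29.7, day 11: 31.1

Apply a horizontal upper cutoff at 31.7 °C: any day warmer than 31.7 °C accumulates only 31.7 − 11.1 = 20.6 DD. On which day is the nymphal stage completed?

day 3

Daily DD above 11.1 °C (capped at 20.6): 15.7, 20.6, 20.6, 17.5, 14.0, 13.1, 17.5, 20.6, 19.4, 18.6, 20.0.
Cumulative: 15.7, 36.3, 56.9, 74.4, 88.4, 101.5, 119.0, 139.6, 159.0, 177.6, 197.6.
The total first reaches 46 DD on day 3.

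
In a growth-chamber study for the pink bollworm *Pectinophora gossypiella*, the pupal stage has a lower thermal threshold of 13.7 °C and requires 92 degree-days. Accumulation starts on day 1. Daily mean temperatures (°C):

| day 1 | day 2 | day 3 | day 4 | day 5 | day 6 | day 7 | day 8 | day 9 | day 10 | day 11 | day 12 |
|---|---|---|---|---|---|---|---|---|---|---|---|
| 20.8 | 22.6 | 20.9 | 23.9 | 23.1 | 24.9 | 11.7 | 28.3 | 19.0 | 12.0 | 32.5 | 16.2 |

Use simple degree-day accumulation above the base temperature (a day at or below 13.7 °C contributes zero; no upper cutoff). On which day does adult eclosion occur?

day 11

Daily DD above 13.7 °C: 7.1, 8.9, 7.2, 10.2, 9.4, 11.2, 0.0, 14.6, 5.3, 0.0, 18.8, 2.5.
Cumulative: 7.1, 16.0, 23.2, 33.4, 42.8, 54.0, 54.0, 68.6, 73.9, 73.9, 92.7, 95.2.
The total first reaches 92 DD on day 11.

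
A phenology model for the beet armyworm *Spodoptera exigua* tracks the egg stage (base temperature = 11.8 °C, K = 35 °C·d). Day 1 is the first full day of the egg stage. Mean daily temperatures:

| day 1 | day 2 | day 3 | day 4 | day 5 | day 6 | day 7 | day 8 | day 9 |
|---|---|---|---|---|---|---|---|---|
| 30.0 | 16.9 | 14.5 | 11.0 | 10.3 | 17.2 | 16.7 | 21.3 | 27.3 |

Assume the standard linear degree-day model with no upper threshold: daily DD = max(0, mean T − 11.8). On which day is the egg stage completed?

Daily DD above 11.8 °C: 18.2, 5.1, 2.7, 0.0, 0.0, 5.4, 4.9, 9.5, 15.5.
Cumulative: 18.2, 23.3, 26.0, 26.0, 26.0, 31.4, 36.3, 45.8, 61.3.
The total first reaches 35 DD on day 7.

day 7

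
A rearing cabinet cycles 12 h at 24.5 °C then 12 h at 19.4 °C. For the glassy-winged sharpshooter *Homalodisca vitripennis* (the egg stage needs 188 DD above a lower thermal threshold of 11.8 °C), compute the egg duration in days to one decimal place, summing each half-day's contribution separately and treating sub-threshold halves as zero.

Day half: max(0, 24.5 − 11.8) × 0.5 = 12.7 × 0.5 = 6.35 DD.
Night half: max(0, 19.4 − 11.8) × 0.5 = 7.6 × 0.5 = 3.80 DD.
Per 24 h: 10.15 DD/day.
Duration = 188 / 10.15 = 18.522 ≈ 18.5 days.

18.5 days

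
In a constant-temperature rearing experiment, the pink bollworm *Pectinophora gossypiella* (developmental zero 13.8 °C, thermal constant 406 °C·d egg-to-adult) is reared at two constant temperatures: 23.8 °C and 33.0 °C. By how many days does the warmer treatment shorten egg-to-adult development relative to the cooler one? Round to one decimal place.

19.5 days

At 23.8 °C: 406 / (23.8 − 13.8) = 406 / 10.0 = 40.600 d.
At 33.0 °C: 406 / (33.0 − 13.8) = 406 / 19.2 = 21.146 d.
Difference = |40.600 − 21.146| = 19.454 ≈ 19.5 days.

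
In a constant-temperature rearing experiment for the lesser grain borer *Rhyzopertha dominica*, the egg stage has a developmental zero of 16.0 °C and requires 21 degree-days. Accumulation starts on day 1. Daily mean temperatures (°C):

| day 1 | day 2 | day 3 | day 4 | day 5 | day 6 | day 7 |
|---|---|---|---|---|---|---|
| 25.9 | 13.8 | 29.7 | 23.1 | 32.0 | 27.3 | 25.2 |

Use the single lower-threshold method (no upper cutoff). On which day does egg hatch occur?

Daily DD above 16.0 °C: 9.9, 0.0, 13.7, 7.1, 16.0, 11.3, 9.2.
Cumulative: 9.9, 9.9, 23.6, 30.7, 46.7, 58.0, 67.2.
The total first reaches 21 DD on day 3.

day 3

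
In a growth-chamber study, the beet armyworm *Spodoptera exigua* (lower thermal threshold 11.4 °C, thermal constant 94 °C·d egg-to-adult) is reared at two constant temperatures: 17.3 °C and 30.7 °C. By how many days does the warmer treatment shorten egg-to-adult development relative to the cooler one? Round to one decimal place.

At 17.3 °C: 94 / (17.3 − 11.4) = 94 / 5.9 = 15.932 d.
At 30.7 °C: 94 / (30.7 − 11.4) = 94 / 19.3 = 4.870 d.
Difference = |15.932 − 4.870| = 11.062 ≈ 11.1 days.

11.1 days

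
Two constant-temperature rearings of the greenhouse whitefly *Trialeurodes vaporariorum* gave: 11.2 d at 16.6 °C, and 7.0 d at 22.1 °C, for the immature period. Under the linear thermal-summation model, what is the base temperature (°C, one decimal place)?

7.4 °C

Equal thermal constants: D₁(T₁ − T_b) = D₂(T₂ − T_b).
11.2·(16.6 − T_b) = 7.0·(22.1 − T_b)
T_b = (11.2·16.6 − 7.0·22.1) / (11.2 − 7.0) = 31.22 / 4.2 = 7.433 °C ≈ 7.4 °C.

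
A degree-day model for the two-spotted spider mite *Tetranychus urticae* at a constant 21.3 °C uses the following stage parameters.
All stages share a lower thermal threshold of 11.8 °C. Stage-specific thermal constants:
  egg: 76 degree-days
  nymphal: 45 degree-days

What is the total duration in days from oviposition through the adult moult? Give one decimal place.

12.7 days

Daily accumulation at 21.3 °C = 21.3 − 11.8 = 9.5 DD/day.
Total K = 76 + 45 = 121 DD.
Total duration = 121 / 9.5 = 12.737 ≈ 12.7 days.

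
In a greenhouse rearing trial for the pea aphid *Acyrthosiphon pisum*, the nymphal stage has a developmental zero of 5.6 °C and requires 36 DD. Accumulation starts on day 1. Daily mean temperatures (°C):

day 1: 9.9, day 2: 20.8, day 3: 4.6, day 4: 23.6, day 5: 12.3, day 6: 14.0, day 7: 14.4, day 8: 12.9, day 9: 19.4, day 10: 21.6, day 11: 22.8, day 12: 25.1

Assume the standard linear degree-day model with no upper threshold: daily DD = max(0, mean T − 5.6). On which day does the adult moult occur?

Daily DD above 5.6 °C: 4.3, 15.2, 0.0, 18.0, 6.7, 8.4, 8.8, 7.3, 13.8, 16.0, 17.2, 19.5.
Cumulative: 4.3, 19.5, 19.5, 37.5, 44.2, 52.6, 61.4, 68.7, 82.5, 98.5, 115.7, 135.2.
The total first reaches 36 DD on day 4.

day 4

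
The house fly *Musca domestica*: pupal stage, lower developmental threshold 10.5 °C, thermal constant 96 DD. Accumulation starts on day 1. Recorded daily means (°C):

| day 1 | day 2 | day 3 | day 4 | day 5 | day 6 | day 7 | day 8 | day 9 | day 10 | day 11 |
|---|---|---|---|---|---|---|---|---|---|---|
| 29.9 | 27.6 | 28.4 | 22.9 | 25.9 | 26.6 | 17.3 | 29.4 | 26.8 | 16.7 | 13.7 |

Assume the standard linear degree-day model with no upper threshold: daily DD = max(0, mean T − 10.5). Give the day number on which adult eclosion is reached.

Daily DD above 10.5 °C: 19.4, 17.1, 17.9, 12.4, 15.4, 16.1, 6.8, 18.9, 16.3, 6.2, 3.2.
Cumulative: 19.4, 36.5, 54.4, 66.8, 82.2, 98.3, 105.1, 124.0, 140.3, 146.5, 149.7.
The total first reaches 96 DD on day 6.

day 6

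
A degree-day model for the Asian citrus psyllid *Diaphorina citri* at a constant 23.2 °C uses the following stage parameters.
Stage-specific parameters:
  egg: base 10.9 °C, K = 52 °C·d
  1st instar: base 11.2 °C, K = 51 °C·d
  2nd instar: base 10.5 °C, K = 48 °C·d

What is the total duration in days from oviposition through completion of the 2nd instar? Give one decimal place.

12.3 days

egg: 52 / (23.2 − 10.9) = 52 / 12.3 = 4.228 d.
1st instar: 51 / (23.2 − 11.2) = 51 / 12.0 = 4.250 d.
2nd instar: 48 / (23.2 − 10.5) = 48 / 12.7 = 3.780 d.
Sum = 12.257 ≈ 12.3 days.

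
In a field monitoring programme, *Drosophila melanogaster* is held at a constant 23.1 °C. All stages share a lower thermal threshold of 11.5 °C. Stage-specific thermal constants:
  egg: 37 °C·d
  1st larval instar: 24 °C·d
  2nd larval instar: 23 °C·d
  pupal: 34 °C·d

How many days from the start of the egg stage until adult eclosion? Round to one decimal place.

10.2 days

Daily accumulation at 23.1 °C = 23.1 − 11.5 = 11.6 DD/day.
Total K = 37 + 24 + 23 + 34 = 118 DD.
Total duration = 118 / 11.6 = 10.172 ≈ 10.2 days.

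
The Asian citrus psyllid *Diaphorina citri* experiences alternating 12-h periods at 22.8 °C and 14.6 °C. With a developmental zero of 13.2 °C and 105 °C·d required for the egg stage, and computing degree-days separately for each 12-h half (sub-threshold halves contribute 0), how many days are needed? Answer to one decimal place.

19.1 days

Day half: max(0, 22.8 − 13.2) × 0.5 = 9.6 × 0.5 = 4.80 DD.
Night half: max(0, 14.6 − 13.2) × 0.5 = 1.4 × 0.5 = 0.70 DD.
Per 24 h: 5.50 DD/day.
Duration = 105 / 5.50 = 19.091 ≈ 19.1 days.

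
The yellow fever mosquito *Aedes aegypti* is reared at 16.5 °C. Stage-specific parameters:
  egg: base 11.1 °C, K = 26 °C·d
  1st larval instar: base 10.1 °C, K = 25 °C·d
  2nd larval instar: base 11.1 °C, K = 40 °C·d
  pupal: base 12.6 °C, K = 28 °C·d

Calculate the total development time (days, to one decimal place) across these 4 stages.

egg: 26 / (16.5 − 11.1) = 26 / 5.4 = 4.815 d.
1st larval instar: 25 / (16.5 − 10.1) = 25 / 6.4 = 3.906 d.
2nd larval instar: 40 / (16.5 − 11.1) = 40 / 5.4 = 7.407 d.
pupal: 28 / (16.5 − 12.6) = 28 / 3.9 = 7.179 d.
Sum = 23.308 ≈ 23.3 days.

23.3 days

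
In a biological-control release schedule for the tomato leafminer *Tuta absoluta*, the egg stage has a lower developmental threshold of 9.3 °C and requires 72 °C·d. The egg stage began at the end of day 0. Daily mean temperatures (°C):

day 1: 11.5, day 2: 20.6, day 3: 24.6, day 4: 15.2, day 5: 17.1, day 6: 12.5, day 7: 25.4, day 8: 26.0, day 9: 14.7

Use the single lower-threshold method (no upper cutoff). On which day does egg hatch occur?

Daily DD above 9.3 °C: 2.2, 11.3, 15.3, 5.9, 7.8, 3.2, 16.1, 16.7, 5.4.
Cumulative: 2.2, 13.5, 28.8, 34.7, 42.5, 45.7, 61.8, 78.5, 83.9.
The total first reaches 72 DD on day 8.

day 8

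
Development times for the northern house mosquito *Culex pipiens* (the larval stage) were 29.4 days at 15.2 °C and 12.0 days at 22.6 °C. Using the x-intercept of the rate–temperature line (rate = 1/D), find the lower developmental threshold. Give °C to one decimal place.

Under the model K = D·(T − T_b), so D₁·(T₁ − T_b) = D₂·(T₂ − T_b).
29.4·(15.2 − T_b) = 12.0·(22.6 − T_b)
T_b = (29.4·15.2 − 12.0·22.6) / (29.4 − 12.0) = 175.68 / 17.4 = 10.097 °C ≈ 10.1 °C.

10.1 °C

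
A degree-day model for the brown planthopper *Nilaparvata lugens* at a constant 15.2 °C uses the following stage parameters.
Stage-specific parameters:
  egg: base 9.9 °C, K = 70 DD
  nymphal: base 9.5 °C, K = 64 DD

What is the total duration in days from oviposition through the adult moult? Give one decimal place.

24.4 days

egg: 70 / (15.2 − 9.9) = 70 / 5.3 = 13.208 d.
nymphal: 64 / (15.2 − 9.5) = 64 / 5.7 = 11.228 d.
Sum = 24.436 ≈ 24.4 days.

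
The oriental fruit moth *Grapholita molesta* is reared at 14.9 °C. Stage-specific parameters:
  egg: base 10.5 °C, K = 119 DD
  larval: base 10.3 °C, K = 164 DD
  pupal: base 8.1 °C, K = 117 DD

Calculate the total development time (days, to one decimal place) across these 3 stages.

egg: 119 / (14.9 − 10.5) = 119 / 4.4 = 27.045 d.
larval: 164 / (14.9 − 10.3) = 164 / 4.6 = 35.652 d.
pupal: 117 / (14.9 − 8.1) = 117 / 6.8 = 17.206 d.
Sum = 79.904 ≈ 79.9 days.

79.9 days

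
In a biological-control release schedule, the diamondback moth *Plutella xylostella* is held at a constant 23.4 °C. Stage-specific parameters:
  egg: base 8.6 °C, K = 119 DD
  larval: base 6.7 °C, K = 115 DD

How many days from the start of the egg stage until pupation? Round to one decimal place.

14.9 days

egg: 119 / (23.4 − 8.6) = 119 / 14.8 = 8.041 d.
larval: 115 / (23.4 − 6.7) = 115 / 16.7 = 6.886 d.
Sum = 14.927 ≈ 14.9 days.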